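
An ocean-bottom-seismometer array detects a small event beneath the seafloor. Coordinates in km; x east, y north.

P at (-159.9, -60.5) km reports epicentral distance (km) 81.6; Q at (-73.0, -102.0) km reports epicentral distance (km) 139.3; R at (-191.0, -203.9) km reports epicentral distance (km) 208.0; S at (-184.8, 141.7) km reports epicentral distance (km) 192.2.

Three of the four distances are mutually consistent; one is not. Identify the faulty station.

Solve using three stations at a time. Using P, R, S (subtract circle equations pairwise → linear system) gives (x, y) ≈ (-86.9, -23.8).
Distances from that point to each station vs reported:
  P: calculated 81.7 vs reported 81.6 → residual 0.1 km
  Q: calculated 79.5 vs reported 139.3 → residual 59.8 km
  R: calculated 208.0 vs reported 208.0 → residual 0.0 km
  S: calculated 192.2 vs reported 192.2 → residual 0.0 km
P, R, S are mutually consistent (residuals ≈ 0); Q is off by 59.8 km.

Q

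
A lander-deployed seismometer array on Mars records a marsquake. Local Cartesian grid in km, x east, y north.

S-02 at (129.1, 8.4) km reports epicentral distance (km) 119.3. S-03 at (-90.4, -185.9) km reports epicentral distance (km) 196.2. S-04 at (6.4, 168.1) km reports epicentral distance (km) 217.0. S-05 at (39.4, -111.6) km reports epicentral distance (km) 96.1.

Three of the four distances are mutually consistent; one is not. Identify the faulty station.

S-04

Solve using three stations at a time. Using S-02, S-03, S-05 (subtract circle equations pairwise → linear system) gives (x, y) ≈ (13.1, -19.2).
Distances from that point to each station vs reported:
  S-02: calculated 119.3 vs reported 119.3 → residual 0.0 km
  S-03: calculated 196.2 vs reported 196.2 → residual 0.0 km
  S-04: calculated 187.4 vs reported 217.0 → residual 29.6 km
  S-05: calculated 96.1 vs reported 96.1 → residual 0.0 km
S-02, S-03, S-05 are mutually consistent (residuals ≈ 0); S-04 is off by 29.6 km.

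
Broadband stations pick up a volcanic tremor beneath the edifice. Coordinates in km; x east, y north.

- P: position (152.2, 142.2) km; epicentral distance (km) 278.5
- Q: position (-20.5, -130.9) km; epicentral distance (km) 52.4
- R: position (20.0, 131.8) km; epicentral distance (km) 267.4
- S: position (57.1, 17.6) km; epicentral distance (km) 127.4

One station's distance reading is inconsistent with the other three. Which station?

Solve using three stations at a time. Using P, Q, S (subtract circle equations pairwise → linear system) gives (x, y) ≈ (25.6, -105.8).
Distances from that point to each station vs reported:
  P: calculated 278.5 vs reported 278.5 → residual 0.0 km
  Q: calculated 52.4 vs reported 52.4 → residual 0.0 km
  R: calculated 237.7 vs reported 267.4 → residual 29.7 km
  S: calculated 127.4 vs reported 127.4 → residual 0.0 km
P, Q, S are mutually consistent (residuals ≈ 0); R is off by 29.7 km.

R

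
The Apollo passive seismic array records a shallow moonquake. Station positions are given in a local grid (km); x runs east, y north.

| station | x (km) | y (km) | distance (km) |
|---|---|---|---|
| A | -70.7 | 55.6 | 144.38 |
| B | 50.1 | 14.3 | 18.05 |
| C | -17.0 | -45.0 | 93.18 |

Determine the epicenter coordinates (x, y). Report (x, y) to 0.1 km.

(63.4, 2.1)

Circle about each station: (x + 70.7)² + (y − 55.6)² = 144.38²; (x − 50.1)² + (y − 14.3)² = 18.05²; (x + 17.0)² + (y + 45.0)² = 93.18².
Subtracting the A equation from the B and C equations removes the quadratic terms:
241.6 x − 82.6 y = 15144.43
107.4 x − 201.2 y = 6387.22
Solving the 2×2 system: x ≈ 63.4, y ≈ 2.1 km.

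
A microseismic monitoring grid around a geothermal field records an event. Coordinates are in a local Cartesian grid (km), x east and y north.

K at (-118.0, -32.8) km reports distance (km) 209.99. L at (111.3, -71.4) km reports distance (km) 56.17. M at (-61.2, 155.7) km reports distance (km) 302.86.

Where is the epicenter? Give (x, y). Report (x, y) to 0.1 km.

Circle about each station: (x + 118.0)² + (y + 32.8)² = 209.99²; (x − 111.3)² + (y + 71.4)² = 56.17²; (x + 61.2)² + (y − 155.7)² = 302.86².
Subtracting the K equation from the L and M equations removes the quadratic terms:
458.6 x − 77.2 y = 43426.54
113.6 x + 377.0 y = -34640.29
Solving the 2×2 system: x ≈ 75.4, y ≈ -114.6 km.
Check against K (with the unrounded x, y): √((x + 118.0)²+(y + 32.8)²) = 209.99 ≈ 209.99 km. ✓

75.4 km east, -114.6 km north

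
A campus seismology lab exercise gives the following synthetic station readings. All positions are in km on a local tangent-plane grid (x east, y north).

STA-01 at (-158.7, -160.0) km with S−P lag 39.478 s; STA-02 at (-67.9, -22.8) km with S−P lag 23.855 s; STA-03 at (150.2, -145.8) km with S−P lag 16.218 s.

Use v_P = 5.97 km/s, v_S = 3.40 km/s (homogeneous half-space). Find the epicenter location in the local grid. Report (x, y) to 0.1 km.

x ≈ 120.5 km, y ≈ -21.2 km

Distance from S−P lag: d = Δt · v_P v_S / (v_P − v_S) = Δt · (5.97·3.40)/(5.97−3.40) ≈ 7.8981·Δt.
So d_STA-01 = 311.80, d_STA-02 = 188.41, d_STA-03 = 128.09 km.
Circle about each station: (x + 158.7)² + (y + 160.0)² = 311.80²; (x + 67.9)² + (y + 22.8)² = 188.41²; (x − 150.2)² + (y + 145.8)² = 128.09².
Subtracting the STA-01 equation from the STA-02 and STA-03 equations removes the quadratic terms:
181.6 x + 274.4 y = 16065.47
617.8 x + 28.4 y = 73844.18
Solving the 2×2 system: x ≈ 120.5, y ≈ -21.2 km.
Check against STA-01 (with the unrounded x, y): √((x + 158.7)²+(y + 160.0)²) = 311.80 ≈ 311.80 km. ✓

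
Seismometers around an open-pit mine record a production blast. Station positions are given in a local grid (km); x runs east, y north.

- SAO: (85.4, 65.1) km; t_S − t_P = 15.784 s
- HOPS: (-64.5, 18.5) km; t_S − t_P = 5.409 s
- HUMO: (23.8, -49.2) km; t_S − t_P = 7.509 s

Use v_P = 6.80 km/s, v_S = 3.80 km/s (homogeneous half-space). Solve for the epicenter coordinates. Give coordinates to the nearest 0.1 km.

x ≈ -27.8 km, y ≈ -10.2 km

Distance from S−P lag: d = Δt · v_P v_S / (v_P − v_S) = Δt · (6.80·3.80)/(6.80−3.80) ≈ 8.6133·Δt.
So d_SAO = 135.95, d_HOPS = 46.59, d_HUMO = 64.68 km.
Circle about each station: (x − 85.4)² + (y − 65.1)² = 135.95²; (x + 64.5)² + (y − 18.5)² = 46.59²; (x − 23.8)² + (y + 49.2)² = 64.68².
Subtracting pairs of circle equations eliminates x²+y² and gives linear equations (the radical axes):
-299.8 x − 93.2 y = 9283.10
-123.2 x − 228.6 y = 5754.81
Solving the 2×2 system: x ≈ -27.8, y ≈ -10.2 km.
Check against SAO (with the unrounded x, y): √((x − 85.4)²+(y − 65.1)²) = 135.95 ≈ 135.95 km. ✓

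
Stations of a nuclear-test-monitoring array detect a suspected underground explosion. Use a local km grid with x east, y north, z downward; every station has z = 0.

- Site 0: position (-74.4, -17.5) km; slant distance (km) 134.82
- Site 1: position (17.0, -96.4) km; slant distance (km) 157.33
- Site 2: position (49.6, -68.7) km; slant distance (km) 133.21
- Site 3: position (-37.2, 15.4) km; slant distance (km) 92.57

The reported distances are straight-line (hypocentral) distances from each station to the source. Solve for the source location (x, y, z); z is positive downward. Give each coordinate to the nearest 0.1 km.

Each station gives a sphere (x−x_i)² + (y−y_i)² + z² = d_i² (stations at z=0).
Subtracting the Site 0 sphere from Site 1 and Site 2: z² cancels, leaving linear equations in x and y:
182.8 x − 157.8 y = -2835.95
248.0 x − 102.4 y = 1769.77
Solving: x ≈ 27.904, y ≈ 50.296 km (keep extra digits for the depth step; rounded: 27.9, 50.3).
Then from the Site 0 sphere: z² = 134.82² − (x + 74.4)² − (y + 17.5)² with x = 27.904, y = 50.296, so z ≈ 55.803 ≈ 55.8 km.

(27.9, 50.3, 55.8)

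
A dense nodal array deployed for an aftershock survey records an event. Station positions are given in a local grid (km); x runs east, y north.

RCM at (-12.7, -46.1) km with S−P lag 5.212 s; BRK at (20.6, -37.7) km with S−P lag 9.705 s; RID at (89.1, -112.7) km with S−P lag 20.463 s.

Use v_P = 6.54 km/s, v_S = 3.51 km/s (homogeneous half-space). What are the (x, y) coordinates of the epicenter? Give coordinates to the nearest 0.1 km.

Distance from S−P lag: d = Δt · v_P v_S / (v_P − v_S) = Δt · (6.54·3.51)/(6.54−3.51) ≈ 7.5760·Δt.
So d_RCM = 39.49, d_BRK = 73.53, d_RID = 155.03 km.
Circle about each station: (x + 12.7)² + (y + 46.1)² = 39.49²; (x − 20.6)² + (y + 37.7)² = 73.53²; (x − 89.1)² + (y + 112.7)² = 155.03².
Subtracting the RCM equation from the BRK and RID equations removes the quadratic terms:
66.6 x + 16.8 y = -4288.05
203.6 x − 133.2 y = -4121.24
Solving the 2×2 system: x ≈ -52.1, y ≈ -48.7 km.
Check against RCM (with the unrounded x, y): √((x + 12.7)²+(y + 46.1)²) = 39.49 ≈ 39.49 km. ✓

-52.1 km east, -48.7 km north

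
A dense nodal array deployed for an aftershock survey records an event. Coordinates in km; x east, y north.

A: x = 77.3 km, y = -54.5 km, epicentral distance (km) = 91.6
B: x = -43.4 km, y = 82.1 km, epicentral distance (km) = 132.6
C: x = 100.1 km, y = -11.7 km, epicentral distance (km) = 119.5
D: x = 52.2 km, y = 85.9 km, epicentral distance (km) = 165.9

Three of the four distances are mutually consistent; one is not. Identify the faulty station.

Solve using three stations at a time. Using A, B, C (subtract circle equations pairwise → linear system) gives (x, y) ≈ (-14.0, -47.2).
Distances from that point to each station vs reported:
  A: calculated 91.6 vs reported 91.6 → residual 0.0 km
  B: calculated 132.6 vs reported 132.6 → residual 0.0 km
  C: calculated 119.5 vs reported 119.5 → residual 0.0 km
  D: calculated 148.7 vs reported 165.9 → residual 17.2 km
A, B, C are mutually consistent (residuals ≈ 0); D is off by 17.2 km.

D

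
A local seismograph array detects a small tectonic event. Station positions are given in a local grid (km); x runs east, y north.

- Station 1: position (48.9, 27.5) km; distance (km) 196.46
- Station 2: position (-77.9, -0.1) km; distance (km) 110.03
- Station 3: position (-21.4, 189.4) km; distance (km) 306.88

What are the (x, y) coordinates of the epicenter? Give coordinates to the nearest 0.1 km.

Circle about each station: (x − 48.9)² + (y − 27.5)² = 196.46²; (x + 77.9)² + (y + 0.1)² = 110.03²; (x + 21.4)² + (y − 189.4)² = 306.88².
Subtracting the Station 1 equation from the Station 2 and Station 3 equations removes the quadratic terms:
-253.6 x − 55.2 y = 29410.89
-140.6 x + 323.8 y = -22395.94
Solving the 2×2 system: x ≈ -92.2, y ≈ -109.2 km.

x ≈ -92.2 km, y ≈ -109.2 km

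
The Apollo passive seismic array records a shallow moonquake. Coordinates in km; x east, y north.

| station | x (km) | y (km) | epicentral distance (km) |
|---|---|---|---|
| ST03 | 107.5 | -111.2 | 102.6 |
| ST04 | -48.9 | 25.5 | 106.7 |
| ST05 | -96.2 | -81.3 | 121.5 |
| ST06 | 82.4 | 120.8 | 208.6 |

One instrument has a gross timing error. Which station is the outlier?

ST06

Solve using three stations at a time. Using ST03, ST04, ST05 (subtract circle equations pairwise → linear system) gives (x, y) ≈ (22.2, -54.1).
Distances from that point to each station vs reported:
  ST03: calculated 102.6 vs reported 102.6 → residual 0.0 km
  ST04: calculated 106.7 vs reported 106.7 → residual 0.0 km
  ST05: calculated 121.5 vs reported 121.5 → residual 0.0 km
  ST06: calculated 184.9 vs reported 208.6 → residual 23.7 km
ST03, ST04, ST05 are mutually consistent (residuals ≈ 0); ST06 is off by 23.7 km.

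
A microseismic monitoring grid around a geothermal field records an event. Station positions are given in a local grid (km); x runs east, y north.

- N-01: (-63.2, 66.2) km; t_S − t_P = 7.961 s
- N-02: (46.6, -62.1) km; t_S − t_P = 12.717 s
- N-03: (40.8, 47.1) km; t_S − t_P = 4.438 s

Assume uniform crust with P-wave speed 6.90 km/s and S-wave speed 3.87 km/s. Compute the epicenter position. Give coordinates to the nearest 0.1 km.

Distance from S−P lag: d = Δt · v_P v_S / (v_P − v_S) = Δt · (6.90·3.87)/(6.90−3.87) ≈ 8.8129·Δt.
So d_N-01 = 70.16, d_N-02 = 112.07, d_N-03 = 39.11 km.
Circle about each station: (x + 63.2)² + (y − 66.2)² = 70.16²; (x − 46.6)² + (y + 62.1)² = 112.07²; (x − 40.8)² + (y − 47.1)² = 39.11².
Subtracting the N-01 equation from the N-02 and N-03 equations removes the quadratic terms:
219.6 x − 256.6 y = -9985.97
208.0 x − 38.2 y = -1100.80
Solving the 2×2 system: x ≈ 2.2, y ≈ 40.8 km.

(2.2, 40.8)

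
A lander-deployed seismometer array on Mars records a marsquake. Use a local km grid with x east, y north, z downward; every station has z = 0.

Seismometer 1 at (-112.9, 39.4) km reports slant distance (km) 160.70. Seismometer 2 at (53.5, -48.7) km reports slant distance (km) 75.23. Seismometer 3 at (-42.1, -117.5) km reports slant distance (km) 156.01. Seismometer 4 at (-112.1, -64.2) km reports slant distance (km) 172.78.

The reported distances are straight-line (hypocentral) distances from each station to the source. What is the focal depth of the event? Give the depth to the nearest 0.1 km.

Each station gives a sphere (x−x_i)² + (y−y_i)² + z² = d_i² (stations at z=0).
Subtracting the Seismometer 1 sphere from Seismometer 2 and Seismometer 3: z² cancels, leaving linear equations in x and y:
332.8 x − 176.2 y = 11100.11
141.6 x − 313.8 y = 2765.26
Solving: x ≈ 37.693, y ≈ 8.197 km (keep extra digits for the depth step; rounded: 37.7, 8.2).
Then from the Seismometer 1 sphere: z² = 160.70² − (x + 112.9)² − (y − 39.4)² with x = 37.693, y = 8.197, so z ≈ 46.611 ≈ 46.6 km.

z ≈ 46.6 km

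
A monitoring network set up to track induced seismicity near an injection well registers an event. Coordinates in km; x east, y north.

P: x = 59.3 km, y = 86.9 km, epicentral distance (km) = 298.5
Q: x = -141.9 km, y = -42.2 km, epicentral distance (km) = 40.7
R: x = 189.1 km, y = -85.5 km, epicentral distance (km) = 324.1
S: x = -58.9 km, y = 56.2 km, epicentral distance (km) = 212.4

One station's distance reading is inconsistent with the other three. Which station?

Solve using three stations at a time. Using P, R, S (subtract circle equations pairwise → linear system) gives (x, y) ≈ (-129.8, -144.3).
Distances from that point to each station vs reported:
  P: calculated 298.7 vs reported 298.5 → residual 0.2 km
  Q: calculated 102.8 vs reported 40.7 → residual 62.1 km
  R: calculated 324.3 vs reported 324.1 → residual 0.2 km
  S: calculated 212.7 vs reported 212.4 → residual 0.3 km
P, R, S are mutually consistent (residuals ≈ 0); Q is off by 62.1 km.

Q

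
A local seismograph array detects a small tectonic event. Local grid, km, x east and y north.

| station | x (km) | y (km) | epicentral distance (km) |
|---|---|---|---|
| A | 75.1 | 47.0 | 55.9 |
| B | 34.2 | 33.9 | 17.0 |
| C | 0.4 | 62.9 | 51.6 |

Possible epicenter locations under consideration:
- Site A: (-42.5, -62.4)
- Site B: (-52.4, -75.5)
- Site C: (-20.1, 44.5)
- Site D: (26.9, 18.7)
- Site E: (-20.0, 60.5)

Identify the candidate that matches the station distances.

For each candidate, compare |candidate − station| to the reported distance:
Site A: residuals A 104.7, B 106.1, C 80.8 → max 106.1 km
Site B: residuals A 120.9, B 122.5, C 96.5 → max 122.5 km
Site C: residuals A 39.3, B 38.3, C 24.1 → max 39.3 km
Site D: residuals A 0.0, B 0.1, C 0.1 → max 0.1 km
Site E: residuals A 40.2, B 43.4, C 31.1 → max 43.4 km
Only Site D has all residuals ≈ 0.

Site D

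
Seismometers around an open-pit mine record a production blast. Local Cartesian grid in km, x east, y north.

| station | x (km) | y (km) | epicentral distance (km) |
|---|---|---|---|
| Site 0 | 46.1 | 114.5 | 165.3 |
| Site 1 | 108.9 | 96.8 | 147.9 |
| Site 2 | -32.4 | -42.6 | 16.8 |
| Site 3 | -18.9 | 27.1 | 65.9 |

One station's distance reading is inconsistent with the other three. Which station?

Site 1

Solve using three stations at a time. Using Site 0, Site 2, Site 3 (subtract circle equations pairwise → linear system) gives (x, y) ≈ (-15.8, -38.8).
Distances from that point to each station vs reported:
  Site 0: calculated 165.3 vs reported 165.3 → residual 0.0 km
  Site 1: calculated 184.2 vs reported 147.9 → residual 36.3 km
  Site 2: calculated 17.0 vs reported 16.8 → residual 0.2 km
  Site 3: calculated 66.0 vs reported 65.9 → residual 0.1 km
Site 0, Site 2, Site 3 are mutually consistent (residuals ≈ 0); Site 1 is off by 36.3 km.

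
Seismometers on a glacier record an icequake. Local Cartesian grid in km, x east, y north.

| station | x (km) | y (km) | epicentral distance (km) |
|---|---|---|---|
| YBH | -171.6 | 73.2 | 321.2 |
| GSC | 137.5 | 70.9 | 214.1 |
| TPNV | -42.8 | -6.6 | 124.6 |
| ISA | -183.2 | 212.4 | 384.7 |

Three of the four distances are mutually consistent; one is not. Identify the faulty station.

Solve using three stations at a time. Using GSC, TPNV, ISA (subtract circle equations pairwise → linear system) gives (x, y) ≈ (24.9, -111.1).
Distances from that point to each station vs reported:
  YBH: calculated 269.4 vs reported 321.2 → residual 51.8 km
  GSC: calculated 214.1 vs reported 214.1 → residual 0.0 km
  TPNV: calculated 124.5 vs reported 124.6 → residual 0.1 km
  ISA: calculated 384.7 vs reported 384.7 → residual 0.0 km
GSC, TPNV, ISA are mutually consistent (residuals ≈ 0); YBH is off by 51.8 km.

YBH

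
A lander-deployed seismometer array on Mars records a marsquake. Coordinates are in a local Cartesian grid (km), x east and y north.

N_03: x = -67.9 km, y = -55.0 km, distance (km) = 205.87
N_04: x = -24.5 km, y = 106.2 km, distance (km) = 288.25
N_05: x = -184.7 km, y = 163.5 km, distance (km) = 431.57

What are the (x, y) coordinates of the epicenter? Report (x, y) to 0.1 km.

(117.4, -144.7)

Circle about each station: (x + 67.9)² + (y + 55.0)² = 205.87²; (x + 24.5)² + (y − 106.2)² = 288.25²; (x + 184.7)² + (y − 163.5)² = 431.57².
Subtracting the N_03 equation from the N_04 and N_05 equations removes the quadratic terms:
86.8 x + 322.4 y = -36462.33
-233.6 x + 437.0 y = -90659.28
Solving the 2×2 system: x ≈ 117.4, y ≈ -144.7 km.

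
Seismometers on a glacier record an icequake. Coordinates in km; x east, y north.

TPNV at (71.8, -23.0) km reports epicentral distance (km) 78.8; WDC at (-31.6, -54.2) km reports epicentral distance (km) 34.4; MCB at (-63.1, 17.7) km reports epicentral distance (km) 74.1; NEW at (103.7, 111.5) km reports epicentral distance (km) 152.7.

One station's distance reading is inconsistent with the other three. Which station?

Solve using three stations at a time. Using TPNV, WDC, MCB (subtract circle equations pairwise → linear system) gives (x, y) ≈ (-6.7, -30.4).
Distances from that point to each station vs reported:
  TPNV: calculated 78.8 vs reported 78.8 → residual 0.0 km
  WDC: calculated 34.5 vs reported 34.4 → residual 0.1 km
  MCB: calculated 74.1 vs reported 74.1 → residual 0.0 km
  NEW: calculated 179.8 vs reported 152.7 → residual 27.1 km
TPNV, WDC, MCB are mutually consistent (residuals ≈ 0); NEW is off by 27.1 km.

NEW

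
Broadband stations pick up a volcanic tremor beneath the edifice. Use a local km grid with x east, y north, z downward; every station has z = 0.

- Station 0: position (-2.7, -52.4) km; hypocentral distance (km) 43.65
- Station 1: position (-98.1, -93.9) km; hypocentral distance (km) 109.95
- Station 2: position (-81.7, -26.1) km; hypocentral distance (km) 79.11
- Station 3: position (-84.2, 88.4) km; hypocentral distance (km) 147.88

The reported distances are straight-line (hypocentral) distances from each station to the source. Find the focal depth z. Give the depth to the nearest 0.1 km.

Each station gives a sphere (x−x_i)² + (y−y_i)² + z² = d_i² (stations at z=0).
Subtracting the Station 0 sphere from Station 1 and Station 2: z² cancels, leaving linear equations in x and y:
-190.8 x − 83.0 y = 5504.09
-158.0 x + 52.6 y = 249.98
Solving: x ≈ -13.402, y ≈ -35.505 km (keep extra digits for the depth step; rounded: -13.4, -35.5).
Then from the Station 0 sphere: z² = 43.65² − (x + 2.7)² − (y + 52.4)² with x = -13.402, y = -35.505, so z ≈ 38.799 ≈ 38.8 km.
Check against Station 3 (with the unrounded solution): distance 147.89 ≈ 147.88 km. ✓

depth ≈ 38.8 km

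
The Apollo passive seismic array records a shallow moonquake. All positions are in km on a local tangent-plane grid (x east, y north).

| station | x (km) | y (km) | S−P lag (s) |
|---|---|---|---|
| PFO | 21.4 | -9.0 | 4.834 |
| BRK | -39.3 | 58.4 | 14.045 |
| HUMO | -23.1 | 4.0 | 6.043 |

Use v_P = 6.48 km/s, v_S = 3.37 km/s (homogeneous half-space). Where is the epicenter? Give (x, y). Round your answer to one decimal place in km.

(-2.5, -33.1)

Distance from S−P lag: d = Δt · v_P v_S / (v_P − v_S) = Δt · (6.48·3.37)/(6.48−3.37) ≈ 7.0217·Δt.
So d_PFO = 33.94, d_BRK = 98.62, d_HUMO = 42.43 km.
Circle about each station: (x − 21.4)² + (y + 9.0)² = 33.94²; (x + 39.3)² + (y − 58.4)² = 98.62²; (x + 23.1)² + (y − 4.0)² = 42.43².
Subtracting pairs of circle equations eliminates x²+y² and gives linear equations (the radical axes):
-121.4 x + 134.8 y = -4157.89
-89.0 x + 26.0 y = -637.73
Solving the 2×2 system: x ≈ -2.5, y ≈ -33.1 km.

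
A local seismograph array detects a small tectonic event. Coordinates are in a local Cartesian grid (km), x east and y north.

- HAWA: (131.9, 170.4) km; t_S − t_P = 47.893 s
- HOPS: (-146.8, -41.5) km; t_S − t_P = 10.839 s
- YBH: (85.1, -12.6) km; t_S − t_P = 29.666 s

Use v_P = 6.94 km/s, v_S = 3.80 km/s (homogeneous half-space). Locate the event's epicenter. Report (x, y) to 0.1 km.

(-133.8, -131.6)

Distance from S−P lag: d = Δt · v_P v_S / (v_P − v_S) = Δt · (6.94·3.80)/(6.94−3.80) ≈ 8.3987·Δt.
So d_HAWA = 402.24, d_HOPS = 91.03, d_YBH = 249.16 km.
Circle about each station: (x − 131.9)² + (y − 170.4)² = 402.24²; (x + 146.8)² + (y + 41.5)² = 91.03²; (x − 85.1)² + (y + 12.6)² = 249.16².
Subtracting the HAWA equation from the HOPS and YBH equations removes the quadratic terms:
-557.4 x − 423.8 y = 130349.28
-93.6 x − 366.0 y = 60683.31
Solving the 2×2 system: x ≈ -133.8, y ≈ -131.6 km.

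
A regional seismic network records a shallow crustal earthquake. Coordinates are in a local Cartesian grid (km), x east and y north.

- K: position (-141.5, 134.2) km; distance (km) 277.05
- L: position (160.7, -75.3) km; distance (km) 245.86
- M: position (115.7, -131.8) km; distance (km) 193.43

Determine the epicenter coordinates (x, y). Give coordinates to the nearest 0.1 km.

x ≈ -77.7 km, y ≈ -135.4 km

Circle about each station: (x + 141.5)² + (y − 134.2)² = 277.05²; (x − 160.7)² + (y + 75.3)² = 245.86²; (x − 115.7)² + (y + 131.8)² = 193.43².
Subtracting the K equation from the L and M equations removes the quadratic terms:
604.4 x − 419.0 y = 9772.25
514.4 x − 532.0 y = 32067.38
Solving the 2×2 system: x ≈ -77.7, y ≈ -135.4 km.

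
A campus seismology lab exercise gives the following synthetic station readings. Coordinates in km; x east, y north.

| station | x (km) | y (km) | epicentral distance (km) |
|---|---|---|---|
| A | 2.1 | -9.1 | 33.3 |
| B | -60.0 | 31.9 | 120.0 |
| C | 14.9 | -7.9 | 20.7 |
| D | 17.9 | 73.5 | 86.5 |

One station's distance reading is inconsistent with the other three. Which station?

Solve using three stations at a time. Using A, C, D (subtract circle equations pairwise → linear system) gives (x, y) ≈ (35.3, -11.2).
Distances from that point to each station vs reported:
  A: calculated 33.3 vs reported 33.3 → residual 0.0 km
  B: calculated 104.6 vs reported 120.0 → residual 15.4 km
  C: calculated 20.7 vs reported 20.7 → residual 0.0 km
  D: calculated 86.5 vs reported 86.5 → residual 0.0 km
A, C, D are mutually consistent (residuals ≈ 0); B is off by 15.4 km.

B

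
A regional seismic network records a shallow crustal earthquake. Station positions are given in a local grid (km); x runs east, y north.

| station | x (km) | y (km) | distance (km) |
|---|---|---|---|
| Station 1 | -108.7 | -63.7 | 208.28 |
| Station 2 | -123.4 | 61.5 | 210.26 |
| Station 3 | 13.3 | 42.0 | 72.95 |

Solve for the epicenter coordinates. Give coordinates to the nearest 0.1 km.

Circle about each station: (x + 108.7)² + (y + 63.7)² = 208.28²; (x + 123.4)² + (y − 61.5)² = 210.26²; (x − 13.3)² + (y − 42.0)² = 72.95².
Subtracting the Station 1 equation from the Station 2 and Station 3 equations removes the quadratic terms:
-29.4 x + 250.4 y = 2307.72
244.0 x + 211.4 y = 24126.37
Solving the 2×2 system: x ≈ 82.5, y ≈ 18.9 km.
Check against Station 1 (with the unrounded x, y): √((x + 108.7)²+(y + 63.7)²) = 208.28 ≈ 208.28 km. ✓

82.5 km east, 18.9 km north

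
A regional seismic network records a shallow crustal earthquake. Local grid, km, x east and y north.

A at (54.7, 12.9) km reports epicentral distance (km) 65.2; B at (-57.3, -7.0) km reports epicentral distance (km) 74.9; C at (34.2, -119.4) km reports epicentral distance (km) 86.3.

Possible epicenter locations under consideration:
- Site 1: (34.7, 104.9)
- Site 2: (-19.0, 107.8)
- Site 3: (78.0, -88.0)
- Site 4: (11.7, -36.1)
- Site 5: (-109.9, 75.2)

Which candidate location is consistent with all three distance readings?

Site 4

For each candidate, compare |candidate − station| to the reported distance:
Site 1: residuals A 28.9, B 70.0, C 138.0 → max 138.0 km
Site 2: residuals A 55.0, B 46.1, C 147.0 → max 147.0 km
Site 3: residuals A 38.4, B 82.8, C 32.4 → max 82.8 km
Site 4: residuals A 0.0, B 0.0, C 0.0 → max 0.0 km
Site 5: residuals A 110.8, B 22.7, C 155.8 → max 155.8 km
Only Site 4 has all residuals ≈ 0.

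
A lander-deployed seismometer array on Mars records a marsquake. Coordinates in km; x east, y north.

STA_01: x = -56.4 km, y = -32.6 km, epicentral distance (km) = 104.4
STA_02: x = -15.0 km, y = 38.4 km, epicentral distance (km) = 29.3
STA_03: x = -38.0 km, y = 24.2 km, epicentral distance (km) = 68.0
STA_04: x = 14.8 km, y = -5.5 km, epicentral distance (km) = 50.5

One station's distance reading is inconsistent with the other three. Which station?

STA_03

Solve using three stations at a time. Using STA_01, STA_02, STA_04 (subtract circle equations pairwise → linear system) gives (x, y) ≈ (13.5, 44.9).
Distances from that point to each station vs reported:
  STA_01: calculated 104.4 vs reported 104.4 → residual 0.0 km
  STA_02: calculated 29.2 vs reported 29.3 → residual 0.1 km
  STA_03: calculated 55.5 vs reported 68.0 → residual 12.5 km
  STA_04: calculated 50.5 vs reported 50.5 → residual 0.0 km
STA_01, STA_02, STA_04 are mutually consistent (residuals ≈ 0); STA_03 is off by 12.5 km.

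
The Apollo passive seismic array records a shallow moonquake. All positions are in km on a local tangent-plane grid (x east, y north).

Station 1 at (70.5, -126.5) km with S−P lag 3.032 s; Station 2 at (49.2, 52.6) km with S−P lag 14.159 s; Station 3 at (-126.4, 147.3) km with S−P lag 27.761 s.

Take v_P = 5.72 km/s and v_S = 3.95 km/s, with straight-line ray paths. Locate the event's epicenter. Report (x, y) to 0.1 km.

x ≈ 108.3 km, y ≈ -118.2 km

Distance from S−P lag: d = Δt · v_P v_S / (v_P − v_S) = Δt · (5.72·3.95)/(5.72−3.95) ≈ 12.7650·Δt.
So d_Station 1 = 38.70, d_Station 2 = 180.74, d_Station 3 = 354.37 km.
Circle about each station: (x − 70.5)² + (y + 126.5)² = 38.70²; (x − 49.2)² + (y − 52.6)² = 180.74²; (x + 126.4)² + (y − 147.3)² = 354.37².
Subtracting the Station 1 equation from the Station 2 and Station 3 equations removes the quadratic terms:
-42.6 x + 358.2 y = -46954.36
-393.8 x + 547.6 y = -107378.66
Solving the 2×2 system: x ≈ 108.3, y ≈ -118.2 km.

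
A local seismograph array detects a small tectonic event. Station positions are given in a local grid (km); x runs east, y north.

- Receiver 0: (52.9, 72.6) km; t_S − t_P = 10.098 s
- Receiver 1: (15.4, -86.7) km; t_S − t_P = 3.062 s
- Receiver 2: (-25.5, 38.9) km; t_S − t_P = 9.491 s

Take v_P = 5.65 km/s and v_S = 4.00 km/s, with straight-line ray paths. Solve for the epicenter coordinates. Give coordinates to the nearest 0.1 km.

Distance from S−P lag: d = Δt · v_P v_S / (v_P − v_S) = Δt · (5.65·4.00)/(5.65−4.00) ≈ 13.6970·Δt.
So d_Receiver 0 = 138.31, d_Receiver 1 = 41.94, d_Receiver 2 = 130.00 km.
Circle about each station: (x − 52.9)² + (y − 72.6)² = 138.31²; (x − 15.4)² + (y + 86.7)² = 41.94²; (x + 25.5)² + (y − 38.9)² = 130.00².
Subtracting the Receiver 0 equation from the Receiver 1 and Receiver 2 equations removes the quadratic terms:
-75.0 x − 318.6 y = 17055.57
-156.8 x − 67.4 y = -3676.05
Solving the 2×2 system: x ≈ 51.7, y ≈ -65.7 km.
Check against Receiver 0 (with the unrounded x, y): √((x − 52.9)²+(y − 72.6)²) = 138.31 ≈ 138.31 km. ✓

51.7 km east, -65.7 km north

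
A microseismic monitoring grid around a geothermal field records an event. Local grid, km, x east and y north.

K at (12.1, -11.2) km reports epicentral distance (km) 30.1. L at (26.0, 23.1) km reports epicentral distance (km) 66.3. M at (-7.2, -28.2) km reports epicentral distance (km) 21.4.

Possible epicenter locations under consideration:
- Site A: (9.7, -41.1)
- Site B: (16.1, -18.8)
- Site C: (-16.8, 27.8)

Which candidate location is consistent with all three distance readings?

For each candidate, compare |candidate − station| to the reported distance:
Site A: residuals K 0.1, L 0.1, M 0.1 → max 0.1 km
Site B: residuals K 21.5, L 23.2, M 3.7 → max 23.2 km
Site C: residuals K 18.4, L 23.2, M 35.4 → max 35.4 km
Only Site A has all residuals ≈ 0.

Site A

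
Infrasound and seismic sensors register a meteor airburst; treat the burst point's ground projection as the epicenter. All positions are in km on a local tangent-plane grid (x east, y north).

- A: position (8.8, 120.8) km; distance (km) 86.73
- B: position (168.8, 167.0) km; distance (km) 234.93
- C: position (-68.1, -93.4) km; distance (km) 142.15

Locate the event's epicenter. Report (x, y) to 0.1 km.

(-31.3, 43.9)

Circle about each station: (x − 8.8)² + (y − 120.8)² = 86.73²; (x − 168.8)² + (y − 167.0)² = 234.93²; (x + 68.1)² + (y + 93.4)² = 142.15².
Subtracting pairs of circle equations eliminates x²+y² and gives linear equations (the radical axes):
320.0 x + 92.4 y = -5957.65
-153.8 x − 428.4 y = -13993.44
Solving the 2×2 system: x ≈ -31.3, y ≈ 43.9 km.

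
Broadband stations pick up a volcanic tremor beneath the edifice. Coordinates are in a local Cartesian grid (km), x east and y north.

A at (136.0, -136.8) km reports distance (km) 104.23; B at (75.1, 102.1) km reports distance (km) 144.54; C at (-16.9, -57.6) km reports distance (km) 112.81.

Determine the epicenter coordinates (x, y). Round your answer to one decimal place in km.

Circle about each station: (x − 136.0)² + (y + 136.8)² = 104.23²; (x − 75.1)² + (y − 102.1)² = 144.54²; (x + 16.9)² + (y + 57.6)² = 112.81².
Subtracting the A equation from the B and C equations removes the quadratic terms:
-121.8 x + 477.8 y = -31173.74
-305.8 x + 158.4 y = -35469.07
Solving the 2×2 system: x ≈ 94.7, y ≈ -41.1 km.

x ≈ 94.7 km, y ≈ -41.1 km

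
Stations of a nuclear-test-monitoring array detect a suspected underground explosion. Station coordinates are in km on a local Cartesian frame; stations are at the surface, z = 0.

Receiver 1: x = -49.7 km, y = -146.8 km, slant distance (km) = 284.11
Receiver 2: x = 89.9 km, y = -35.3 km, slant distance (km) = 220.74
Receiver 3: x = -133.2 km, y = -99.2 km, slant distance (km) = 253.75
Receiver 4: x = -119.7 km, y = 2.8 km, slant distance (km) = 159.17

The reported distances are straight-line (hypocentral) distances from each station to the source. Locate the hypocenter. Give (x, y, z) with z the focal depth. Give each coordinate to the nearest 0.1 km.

Each station gives a sphere (x−x_i)² + (y−y_i)² + z² = d_i² (stations at z=0).
Subtracting the Receiver 1 sphere from Receiver 2 and Receiver 3: z² cancels, leaving linear equations in x and y:
279.2 x + 223.0 y = 17300.11
-167.0 x + 95.2 y = 19891.98
Solving: x ≈ -43.700, y ≈ 132.292 km (keep extra digits for the depth step; rounded: -43.7, 132.3).
Then from the Receiver 1 sphere: z² = 284.11² − (x + 49.7)² − (y + 146.8)² with x = -43.700, y = 132.292, so z ≈ 52.822 ≈ 52.8 km.
Check against Receiver 4 (with the unrounded solution): distance 159.17 ≈ 159.17 km. ✓

x ≈ -43.7 km, y ≈ 132.3 km, depth ≈ 52.8 km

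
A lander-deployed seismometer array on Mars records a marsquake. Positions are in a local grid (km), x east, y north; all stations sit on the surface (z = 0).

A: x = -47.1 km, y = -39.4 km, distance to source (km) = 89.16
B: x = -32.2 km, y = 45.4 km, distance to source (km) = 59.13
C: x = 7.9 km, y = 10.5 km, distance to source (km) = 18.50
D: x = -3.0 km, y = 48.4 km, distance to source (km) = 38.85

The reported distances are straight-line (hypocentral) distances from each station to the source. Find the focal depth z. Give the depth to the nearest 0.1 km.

Each station gives a sphere (x−x_i)² + (y−y_i)² + z² = d_i² (stations at z=0).
Subtracting the A sphere from B and C: z² cancels, leaving linear equations in x and y:
29.8 x + 169.6 y = 3780.38
110.0 x + 99.8 y = 4009.15
Solving: x ≈ 19.300, y ≈ 18.899 km (keep extra digits for the depth step; rounded: 19.3, 18.9).
Then from the A sphere: z² = 89.16² − (x + 47.1)² − (y + 39.4)² with x = 19.300, y = 18.899, so z ≈ 11.907 ≈ 11.9 km.

z ≈ 11.9 km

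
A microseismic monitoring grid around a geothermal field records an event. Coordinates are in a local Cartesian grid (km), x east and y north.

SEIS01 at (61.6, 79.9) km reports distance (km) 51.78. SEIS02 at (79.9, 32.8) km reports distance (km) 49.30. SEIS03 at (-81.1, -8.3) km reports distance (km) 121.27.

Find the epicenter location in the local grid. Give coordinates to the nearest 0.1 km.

Circle about each station: (x − 61.6)² + (y − 79.9)² = 51.78²; (x − 79.9)² + (y − 32.8)² = 49.30²; (x + 81.1)² + (y + 8.3)² = 121.27².
Subtracting the SEIS01 equation from the SEIS02 and SEIS03 equations removes the quadratic terms:
36.6 x − 94.2 y = -2468.04
-285.4 x − 176.4 y = -15557.71
Solving the 2×2 system: x ≈ 30.9, y ≈ 38.2 km.

x ≈ 30.9 km, y ≈ 38.2 km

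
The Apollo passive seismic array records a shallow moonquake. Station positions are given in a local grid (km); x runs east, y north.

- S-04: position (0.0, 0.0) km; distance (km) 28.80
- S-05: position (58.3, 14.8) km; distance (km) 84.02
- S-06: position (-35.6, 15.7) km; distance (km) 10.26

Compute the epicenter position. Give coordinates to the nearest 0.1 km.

Circle about each station: x² + y² = 28.80²; (x − 58.3)² + (y − 14.8)² = 84.02²; (x + 35.6)² + (y − 15.7)² = 10.26².
Subtracting the S-04 equation from the S-05 and S-06 equations removes the quadratic terms:
116.6 x + 29.6 y = -2611.99
-71.2 x + 31.4 y = 2238.02
Solving the 2×2 system: x ≈ -25.7, y ≈ 13.0 km.
Check against S-04 (with the unrounded x, y): √(x²+y²) = 28.80 ≈ 28.80 km. ✓

(-25.7, 13.0)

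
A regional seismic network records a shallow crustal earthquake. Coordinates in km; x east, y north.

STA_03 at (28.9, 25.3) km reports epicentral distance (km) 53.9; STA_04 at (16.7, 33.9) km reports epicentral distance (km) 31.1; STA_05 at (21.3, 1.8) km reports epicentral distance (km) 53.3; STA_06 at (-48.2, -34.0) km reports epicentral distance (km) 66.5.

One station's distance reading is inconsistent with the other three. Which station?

STA_04

Solve using three stations at a time. Using STA_03, STA_05, STA_06 (subtract circle equations pairwise → linear system) gives (x, y) ≈ (-25.0, 28.4).
Distances from that point to each station vs reported:
  STA_03: calculated 54.0 vs reported 53.9 → residual 0.1 km
  STA_04: calculated 42.0 vs reported 31.1 → residual 10.9 km
  STA_05: calculated 53.4 vs reported 53.3 → residual 0.1 km
  STA_06: calculated 66.6 vs reported 66.5 → residual 0.1 km
STA_03, STA_05, STA_06 are mutually consistent (residuals ≈ 0); STA_04 is off by 10.9 km.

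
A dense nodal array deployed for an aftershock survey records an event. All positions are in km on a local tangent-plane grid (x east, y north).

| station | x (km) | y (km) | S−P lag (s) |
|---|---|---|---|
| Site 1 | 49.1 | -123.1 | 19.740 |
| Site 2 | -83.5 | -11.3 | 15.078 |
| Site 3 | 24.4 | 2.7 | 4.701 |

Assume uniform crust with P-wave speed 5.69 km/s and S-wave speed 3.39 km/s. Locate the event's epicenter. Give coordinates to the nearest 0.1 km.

Distance from S−P lag: d = Δt · v_P v_S / (v_P − v_S) = Δt · (5.69·3.39)/(5.69−3.39) ≈ 8.3866·Δt.
So d_Site 1 = 165.55, d_Site 2 = 126.45, d_Site 3 = 39.43 km.
Circle about each station: (x − 49.1)² + (y + 123.1)² = 165.55²; (x + 83.5)² + (y + 11.3)² = 126.45²; (x − 24.4)² + (y − 2.7)² = 39.43².
Subtracting the Site 1 equation from the Site 2 and Site 3 equations removes the quadratic terms:
-265.2 x + 223.6 y = 952.72
-49.4 x + 251.6 y = 8890.31
Solving the 2×2 system: x ≈ 31.4, y ≈ 41.5 km.

x ≈ 31.4 km, y ≈ 41.5 km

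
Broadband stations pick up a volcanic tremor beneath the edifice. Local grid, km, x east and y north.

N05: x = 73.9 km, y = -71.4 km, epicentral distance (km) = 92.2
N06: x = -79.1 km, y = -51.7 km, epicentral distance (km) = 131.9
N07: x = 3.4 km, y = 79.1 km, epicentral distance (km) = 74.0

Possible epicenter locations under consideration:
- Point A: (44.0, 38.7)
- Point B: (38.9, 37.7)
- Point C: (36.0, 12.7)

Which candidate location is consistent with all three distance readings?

For each candidate, compare |candidate − station| to the reported distance:
Point A: residuals N05 21.9, N06 20.8, N07 16.7 → max 21.9 km
Point B: residuals N05 22.4, N06 16.1, N07 19.5 → max 22.4 km
Point C: residuals N05 0.0, N06 0.0, N07 0.0 → max 0.0 km
Only Point C has all residuals ≈ 0.

Point C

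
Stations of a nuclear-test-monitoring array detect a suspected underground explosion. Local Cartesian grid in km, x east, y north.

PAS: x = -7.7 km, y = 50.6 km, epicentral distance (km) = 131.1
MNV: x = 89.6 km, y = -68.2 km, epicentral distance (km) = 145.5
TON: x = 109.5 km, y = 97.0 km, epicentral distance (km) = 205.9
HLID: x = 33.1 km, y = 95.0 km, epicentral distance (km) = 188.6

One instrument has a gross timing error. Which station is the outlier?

TON

Solve using three stations at a time. Using PAS, MNV, HLID (subtract circle equations pairwise → linear system) gives (x, y) ≈ (-55.8, -71.3).
Distances from that point to each station vs reported:
  PAS: calculated 131.0 vs reported 131.1 → residual 0.1 km
  MNV: calculated 145.4 vs reported 145.5 → residual 0.1 km
  TON: calculated 235.9 vs reported 205.9 → residual 30.0 km
  HLID: calculated 188.5 vs reported 188.6 → residual 0.1 km
PAS, MNV, HLID are mutually consistent (residuals ≈ 0); TON is off by 30.0 km.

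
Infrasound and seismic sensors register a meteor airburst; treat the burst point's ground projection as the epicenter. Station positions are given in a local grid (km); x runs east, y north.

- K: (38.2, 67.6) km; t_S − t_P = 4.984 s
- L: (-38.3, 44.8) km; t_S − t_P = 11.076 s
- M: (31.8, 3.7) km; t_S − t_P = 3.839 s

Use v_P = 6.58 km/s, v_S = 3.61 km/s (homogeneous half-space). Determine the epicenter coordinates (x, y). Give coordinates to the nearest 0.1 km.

Distance from S−P lag: d = Δt · v_P v_S / (v_P − v_S) = Δt · (6.58·3.61)/(6.58−3.61) ≈ 7.9979·Δt.
So d_K = 39.86, d_L = 88.58, d_M = 30.70 km.
Circle about each station: (x − 38.2)² + (y − 67.6)² = 39.86²; (x + 38.3)² + (y − 44.8)² = 88.58²; (x − 31.8)² + (y − 3.7)² = 30.70².
Subtracting the K equation from the L and M equations removes the quadratic terms:
-153.0 x − 45.6 y = -8812.67
-12.8 x − 127.8 y = -4357.74
Solving the 2×2 system: x ≈ 48.9, y ≈ 29.2 km.

(48.9, 29.2)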